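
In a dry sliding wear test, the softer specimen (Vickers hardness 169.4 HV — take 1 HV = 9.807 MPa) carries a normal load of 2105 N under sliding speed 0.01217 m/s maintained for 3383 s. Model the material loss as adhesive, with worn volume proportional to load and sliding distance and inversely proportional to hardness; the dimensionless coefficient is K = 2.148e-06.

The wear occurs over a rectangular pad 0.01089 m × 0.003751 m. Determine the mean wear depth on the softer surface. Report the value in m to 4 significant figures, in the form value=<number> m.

value=2.743e-06 m

Intermediates are printed rounded, and every step carries exact precision; one last rounding, at four significant figures.
The distance L = v·t = 0.01217 m/s × 3383 s = 41.17 m.
Hardness H = 169.4 HV × 9.807 MPa/HV = 1661 MPa = 1.661e+09 Pa.
Contact area A = 0.01089 m × 0.003751 m = 4.085e-05 m².
Collected in SI base units: W = 2105 N, H = 1.661e+09 Pa, K = 2.148e-06.
Wear volume V = K·W·L/H = 2.148e-06 · 2105 · 41.17 / 1.661e+09 = 1.121e-10 m³.
Depth of wear h = V/A = 1.121e-10 / 4.085e-05 = 2.743e-06 m.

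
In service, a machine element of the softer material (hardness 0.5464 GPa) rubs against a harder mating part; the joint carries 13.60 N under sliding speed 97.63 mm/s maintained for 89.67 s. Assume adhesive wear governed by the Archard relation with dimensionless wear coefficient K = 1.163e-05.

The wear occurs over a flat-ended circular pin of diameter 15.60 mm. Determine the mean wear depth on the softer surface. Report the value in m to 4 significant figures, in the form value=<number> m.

Every step carries full float precision, and quoted intermediates are rounded. Rounded once at the end: 4 significant figures.
Sliding speed v = 97.63 mm/s = 0.09763 m/s. Sliding distance L = v·t = 0.09763 m/s × 89.67 s = 8.754 m.
Hardness H = 0.5464 GPa = 5.464e+08 Pa.
Pin diameter d = 15.60 mm = 0.01560 m. Contact area A = π·d²/4 = π·(0.01560 m)²/4 = 1.911e-04 m².
Expressed in SI base units: W = 13.60 N, H = 5.464e+08 Pa, K = 1.163e-05.
Volume removed: V = K·W·L/H = 1.163e-05 · 13.60 · 8.754 / 5.464e+08 = 2.534e-12 m³.
Mean depth h = V/A = 2.534e-12 / 1.911e-04 = 1.326e-08 m.

value=1.326e-08 m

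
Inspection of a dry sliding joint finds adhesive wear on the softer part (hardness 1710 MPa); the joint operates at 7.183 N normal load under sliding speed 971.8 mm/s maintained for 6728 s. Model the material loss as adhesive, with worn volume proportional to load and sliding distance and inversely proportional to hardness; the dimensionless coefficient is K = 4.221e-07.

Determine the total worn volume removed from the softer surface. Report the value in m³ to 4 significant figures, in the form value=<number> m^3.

value=1.159e-11 m^3

Intermediates are shown rounded. All working math keeps exact precision, and one last rounding to 4 significant digits.
Convert: Sliding speed v = 971.8 mm/s = 0.9718 m/s. Path length L = v·t = 0.9718 m/s × 6728 s = 6538 m.
Convert: Hardness H = 1710 MPa = 1.710e+09 Pa.
Collected in SI base units: W = 7.183 N, H = 1.710e+09 Pa, K = 4.221e-07.
Volume removed: V = K·W·L/H = 4.221e-07 · 7.183 · 6538 / 1.710e+09 = 1.159e-11 m³.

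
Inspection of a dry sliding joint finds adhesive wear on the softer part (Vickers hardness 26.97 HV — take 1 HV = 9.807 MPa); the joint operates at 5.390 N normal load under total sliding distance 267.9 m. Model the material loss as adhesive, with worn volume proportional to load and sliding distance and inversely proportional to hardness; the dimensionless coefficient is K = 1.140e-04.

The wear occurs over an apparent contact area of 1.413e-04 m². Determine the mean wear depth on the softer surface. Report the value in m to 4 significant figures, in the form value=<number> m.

value=4.405e-06 m

All arithmetic maintains full precision. Intermediates appear rounded. Rounded once at the end: 4 significant figures.
Convert: Hardness H = 26.97 HV × 9.807 MPa/HV = 264.5 MPa = 2.645e+08 Pa.
As SI base values: W = 5.390 N, H = 2.645e+08 Pa, K = 1.140e-04.
Worn volume V = K·W·L/H = 1.140e-04 · 5.390 · 267.9 / 2.645e+08 = 6.224e-10 m³.
Average depth h = V/A = 6.224e-10 / 1.413e-04 = 4.405e-06 m.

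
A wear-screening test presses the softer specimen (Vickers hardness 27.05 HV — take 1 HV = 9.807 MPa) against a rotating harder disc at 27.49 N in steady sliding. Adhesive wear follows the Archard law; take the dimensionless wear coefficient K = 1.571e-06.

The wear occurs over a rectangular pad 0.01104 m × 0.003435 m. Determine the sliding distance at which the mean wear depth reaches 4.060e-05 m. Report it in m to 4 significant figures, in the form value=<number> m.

value=9457 m

Intermediate values are displayed rounded. Each operation holds full precision — a lone final rounding, at four significant digits.
Convert: Hardness H = 27.05 HV × 9.807 MPa/HV = 265.3 MPa = 2.653e+08 Pa.
Convert: Contact area A = 0.01104 m × 0.003435 m = 3.792e-05 m².
Restated in SI base units: W = 27.49 N, H = 2.653e+08 Pa, K = 1.571e-06.
At the depth limit, V_lim = h_lim·A = 4.060e-05 · 3.792e-05 = 1.540e-09 m³.
Life L = V_lim·H/(K·W) = 1.540e-09 · 2.653e+08 / (1.571e-06 · 27.49) = 9457 m.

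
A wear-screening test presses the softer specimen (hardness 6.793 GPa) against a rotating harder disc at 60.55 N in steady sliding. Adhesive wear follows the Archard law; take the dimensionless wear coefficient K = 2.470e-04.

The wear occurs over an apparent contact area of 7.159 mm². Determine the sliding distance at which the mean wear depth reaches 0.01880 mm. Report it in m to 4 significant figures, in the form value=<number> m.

All arithmetic maintains exact precision, and intermediates are displayed rounded. Rounded once at the end to 4 significant figures.
Convert: Hardness H = 6.793 GPa = 6.793e+09 Pa.
Convert: Contact area A = 7.159 mm² = 7.159e-06 m².
Convert: Depth limit h_lim = 0.01880 mm = 1.880e-05 m.
Expressed in SI base units: W = 60.55 N, H = 6.793e+09 Pa, K = 2.470e-04.
Permissible volume V_lim = h_lim·A = 1.880e-05 · 7.159e-06 = 1.346e-10 m³.
Life L = V_lim·H/(K·W) = 1.346e-10 · 6.793e+09 / (2.470e-04 · 60.55) = 61.13 m.

value=61.13 m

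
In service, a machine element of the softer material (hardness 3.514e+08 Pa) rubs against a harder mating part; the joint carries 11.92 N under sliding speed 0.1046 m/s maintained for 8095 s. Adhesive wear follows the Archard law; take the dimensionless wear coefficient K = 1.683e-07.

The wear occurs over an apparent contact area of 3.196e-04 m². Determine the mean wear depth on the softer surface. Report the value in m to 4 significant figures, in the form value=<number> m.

Intermediate values appear rounded — each operation maintains exact precision — one final rounding, at four significant digits.
Total distance L = v·t = 0.1046 m/s × 8095 s = 846.7 m.
Restated in SI base units: W = 11.92 N, H = 3.514e+08 Pa, K = 1.683e-07.
Wear volume V = K·W·L/H = 1.683e-07 · 11.92 · 846.7 / 3.514e+08 = 4.834e-12 m³.
Depth h = V/A = 4.834e-12 / 3.196e-04 = 1.513e-08 m.

value=1.513e-08 m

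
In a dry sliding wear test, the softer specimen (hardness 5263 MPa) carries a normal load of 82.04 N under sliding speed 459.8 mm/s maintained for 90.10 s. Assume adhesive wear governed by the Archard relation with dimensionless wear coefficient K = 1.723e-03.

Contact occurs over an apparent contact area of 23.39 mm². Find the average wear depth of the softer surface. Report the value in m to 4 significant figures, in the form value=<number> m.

Every step holds full float precision — intermediate values are printed rounded — one last rounding to 4 significant figures.
Convert: Sliding speed v = 459.8 mm/s = 0.4598 m/s. Path length L = v·t = 0.4598 m/s × 90.10 s = 41.43 m.
Convert: Hardness H = 5263 MPa = 5.263e+09 Pa.
Convert: Contact area A = 23.39 mm² = 2.339e-05 m².
In SI base units: W = 82.04 N, H = 5.263e+09 Pa, K = 1.723e-03.
Volume removed: V = K·W·L/H = 1.723e-03 · 82.04 · 41.43 / 5.263e+09 = 1.113e-09 m³.
Mean depth h = V/A = 1.113e-09 / 2.339e-05 = 4.757e-05 m.

value=4.757e-05 m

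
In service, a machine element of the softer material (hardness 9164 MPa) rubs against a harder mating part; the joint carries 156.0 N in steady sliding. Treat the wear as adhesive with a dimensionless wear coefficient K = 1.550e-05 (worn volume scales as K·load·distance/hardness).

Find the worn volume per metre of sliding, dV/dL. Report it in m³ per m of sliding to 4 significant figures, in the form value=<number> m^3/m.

value=2.639e-13 m^3/m

Intermediate values are displayed rounded — each operation holds full float precision, and a single final rounding, at four significant digits.
Hardness H = 9164 MPa = 9.164e+09 Pa.
SI base units throughout: W = 156.0 N, H = 9.164e+09 Pa, K = 1.550e-05.
Volumetric rate dV/dL = K·W/H — distance-free: 1.550e-05 · 156.0 / 9.164e+09 = 2.639e-13 m³/m.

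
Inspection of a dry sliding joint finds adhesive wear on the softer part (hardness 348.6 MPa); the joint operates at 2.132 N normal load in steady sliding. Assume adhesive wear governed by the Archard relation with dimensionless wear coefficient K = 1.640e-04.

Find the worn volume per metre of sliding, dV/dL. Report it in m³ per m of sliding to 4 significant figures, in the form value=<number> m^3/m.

value=1.003e-12 m^3/m

Intermediate values are shown rounded, and the computation maintains full float precision, and a single final rounding, at 4 significant digits.
Convert: Hardness H = 348.6 MPa = 3.486e+08 Pa.
In SI base units: W = 2.132 N, H = 3.486e+08 Pa, K = 1.640e-04.
Wear rate dV/dL = K·W/H, so: 1.640e-04 · 2.132 / 3.486e+08 = 1.003e-12 m³/m.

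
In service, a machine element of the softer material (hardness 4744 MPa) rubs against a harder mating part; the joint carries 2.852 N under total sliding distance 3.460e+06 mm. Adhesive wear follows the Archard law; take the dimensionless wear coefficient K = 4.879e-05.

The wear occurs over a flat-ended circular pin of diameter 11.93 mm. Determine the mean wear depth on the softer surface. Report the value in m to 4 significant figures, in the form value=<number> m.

value=9.079e-07 m

Each operation runs at exact precision — shown intermediates are rounded; one last rounding: four significant figures.
Convert: Total distance L = 3.460e+06 mm = 3460 m.
Convert: Hardness H = 4744 MPa = 4.744e+09 Pa.
Convert: Pin diameter d = 11.93 mm = 0.01193 m. Contact area A = π·d²/4 = π·(0.01193 m)²/4 = 1.118e-04 m².
Working in SI base units: W = 2.852 N, H = 4.744e+09 Pa, K = 4.879e-05.
The Archard volume V = K·W·L/H = 4.879e-05 · 2.852 · 3460 / 4.744e+09 = 1.015e-10 m³.
Depth of wear h = V/A = 1.015e-10 / 1.118e-04 = 9.079e-07 m.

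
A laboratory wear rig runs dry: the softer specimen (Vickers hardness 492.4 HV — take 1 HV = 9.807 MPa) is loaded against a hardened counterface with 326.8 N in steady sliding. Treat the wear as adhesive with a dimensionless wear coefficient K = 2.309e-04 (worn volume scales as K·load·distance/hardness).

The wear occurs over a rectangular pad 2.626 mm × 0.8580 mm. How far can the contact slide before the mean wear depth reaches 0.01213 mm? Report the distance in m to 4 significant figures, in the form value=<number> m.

Each operation keeps full float precision; the intermediates appear rounded, and a single final rounding: four significant figures.
Hardness H = 492.4 HV × 9.807 MPa/HV = 4829 MPa = 4.829e+09 Pa.
Pad sides 2.626 mm × 0.8580 mm = 2.626e-03 m × 8.580e-04 m. Contact area A = 2.626e-03 m × 8.580e-04 m = 2.253e-06 m².
Depth limit h_lim = 0.01213 mm = 1.213e-05 m.
Working in SI base units: W = 326.8 N, H = 4.829e+09 Pa, K = 2.309e-04.
Allowed volume V_lim = h_lim·A = 1.213e-05 · 2.253e-06 = 2.733e-11 m³.
Inverting, life L = V_lim·H/(K·W) = 2.733e-11 · 4.829e+09 / (2.309e-04 · 326.8) = 1.749 m.

value=1.749 m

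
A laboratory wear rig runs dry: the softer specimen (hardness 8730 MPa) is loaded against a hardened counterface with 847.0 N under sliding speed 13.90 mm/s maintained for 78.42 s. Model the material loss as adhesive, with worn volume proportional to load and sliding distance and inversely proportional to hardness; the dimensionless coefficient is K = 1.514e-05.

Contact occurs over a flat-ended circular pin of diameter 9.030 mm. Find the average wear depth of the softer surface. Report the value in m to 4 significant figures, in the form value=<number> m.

The algebra carries full precision — displayed values are rounded; a lone final rounding to four significant figures.
Convert: Sliding speed v = 13.90 mm/s = 0.01390 m/s. Total distance L = v·t = 0.01390 m/s × 78.42 s = 1.090 m.
Convert: Hardness H = 8730 MPa = 8.730e+09 Pa.
Convert: Pin diameter d = 9.030 mm = 0.009030 m. Contact area A = π·d²/4 = π·(0.009030 m)²/4 = 6.404e-05 m².
As SI base values: W = 847.0 N, H = 8.730e+09 Pa, K = 1.514e-05.
Apply Archard: V = K·W·L/H = 1.514e-05 · 847.0 · 1.090 / 8.730e+09 = 1.601e-12 m³.
Mean depth h = V/A = 1.601e-12 / 6.404e-05 = 2.500e-08 m.

value=2.500e-08 m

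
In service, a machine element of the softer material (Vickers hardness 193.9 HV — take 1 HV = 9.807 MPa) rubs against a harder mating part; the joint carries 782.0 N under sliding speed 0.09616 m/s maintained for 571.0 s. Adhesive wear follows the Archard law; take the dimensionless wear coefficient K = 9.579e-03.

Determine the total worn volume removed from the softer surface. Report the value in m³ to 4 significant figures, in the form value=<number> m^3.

value=2.163e-07 m^3

Quoted intermediates are rounded, and the algebra keeps exact precision — a lone final rounding, at 4 significant digits.
Path length L = v·t = 0.09616 m/s × 571.0 s = 54.91 m.
Hardness H = 193.9 HV × 9.807 MPa/HV = 1902 MPa = 1.902e+09 Pa.
Collected in SI base units: W = 782.0 N, H = 1.902e+09 Pa, K = 9.579e-03.
The Archard volume V = K·W·L/H = 9.579e-03 · 782.0 · 54.91 / 1.902e+09 = 2.163e-07 m³.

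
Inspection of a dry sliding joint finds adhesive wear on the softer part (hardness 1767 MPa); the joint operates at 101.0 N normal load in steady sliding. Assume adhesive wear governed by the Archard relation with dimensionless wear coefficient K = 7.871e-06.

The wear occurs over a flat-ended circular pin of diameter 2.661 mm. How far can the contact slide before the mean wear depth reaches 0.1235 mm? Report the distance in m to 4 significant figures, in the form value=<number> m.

value=1527 m

The algebra carries full precision, and the intermediates are printed rounded — rounded once at the end: 4 significant figures.
Hardness H = 1767 MPa = 1.767e+09 Pa.
Pin diameter d = 2.661 mm = 0.002661 m. Contact area A = π·d²/4 = π·(0.002661 m)²/4 = 5.561e-06 m².
Depth limit h_lim = 0.1235 mm = 1.235e-04 m.
As SI base values: W = 101.0 N, H = 1.767e+09 Pa, K = 7.871e-06.
Permissible volume V_lim = h_lim·A = 1.235e-04 · 5.561e-06 = 6.868e-10 m³.
Thus life L = V_lim·H/(K·W) = 6.868e-10 · 1.767e+09 / (7.871e-06 · 101.0) = 1527 m.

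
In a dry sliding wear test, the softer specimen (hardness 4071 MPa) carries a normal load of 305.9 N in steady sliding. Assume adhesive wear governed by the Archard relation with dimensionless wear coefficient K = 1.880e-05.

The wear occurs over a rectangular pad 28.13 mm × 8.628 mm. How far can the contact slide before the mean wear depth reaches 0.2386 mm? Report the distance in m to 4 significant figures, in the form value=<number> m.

Displayed values are rounded — each operation keeps full precision. Rounded once at the end: 4 significant figures.
Convert: Hardness H = 4071 MPa = 4.071e+09 Pa.
Convert: Pad sides 28.13 mm × 8.628 mm = 0.02813 m × 0.008628 m. Contact area A = 0.02813 m × 0.008628 m = 2.427e-04 m².
Convert: Depth limit h_lim = 0.2386 mm = 2.386e-04 m.
Restated in SI base units: W = 305.9 N, H = 4.071e+09 Pa, K = 1.880e-05.
Limit volume V_lim = h_lim·A = 2.386e-04 · 2.427e-04 = 5.791e-08 m³.
So the life L = V_lim·H/(K·W) = 5.791e-08 · 4.071e+09 / (1.880e-05 · 305.9) = 4.099e+04 m.

value=4.099e+04 m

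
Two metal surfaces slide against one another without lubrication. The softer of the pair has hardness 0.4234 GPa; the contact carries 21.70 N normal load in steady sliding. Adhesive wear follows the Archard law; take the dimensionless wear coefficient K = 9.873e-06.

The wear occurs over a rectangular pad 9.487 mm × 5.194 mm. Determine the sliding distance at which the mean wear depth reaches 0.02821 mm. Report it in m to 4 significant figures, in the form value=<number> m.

Intermediates are displayed rounded — the computation maintains full precision. Rounded just once, at 4 significant digits.
Convert: Hardness H = 0.4234 GPa = 4.234e+08 Pa.
Convert: Pad sides 9.487 mm × 5.194 mm = 0.009487 m × 0.005194 m. Contact area A = 0.009487 m × 0.005194 m = 4.928e-05 m².
Convert: Depth limit h_lim = 0.02821 mm = 2.821e-05 m.
In SI base units: W = 21.70 N, H = 4.234e+08 Pa, K = 9.873e-06.
Volume at the limit: V_lim = h_lim·A = 2.821e-05 · 4.928e-05 = 1.390e-09 m³.
Life L = V_lim·H/(K·W) = 1.390e-09 · 4.234e+08 / (9.873e-06 · 21.70) = 2747 m.

value=2747 m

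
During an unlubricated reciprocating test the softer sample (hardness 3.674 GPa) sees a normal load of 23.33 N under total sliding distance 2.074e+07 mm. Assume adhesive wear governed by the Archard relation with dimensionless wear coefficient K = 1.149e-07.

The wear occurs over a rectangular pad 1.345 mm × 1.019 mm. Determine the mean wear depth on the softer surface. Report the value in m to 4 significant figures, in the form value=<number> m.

All working math maintains exact precision, and the intermediates are shown rounded; rounded just once: 4 significant figures.
Convert: Distance L = 2.074e+07 mm = 2.074e+04 m.
Convert: Hardness H = 3.674 GPa = 3.674e+09 Pa.
Convert: Pad sides 1.345 mm × 1.019 mm = 0.001345 m × 0.001019 m. Contact area A = 0.001345 m × 0.001019 m = 1.371e-06 m².
As SI base values: W = 23.33 N, H = 3.674e+09 Pa, K = 1.149e-07.
By Archard's law, V = K·W·L/H = 1.149e-07 · 23.33 · 2.074e+04 / 3.674e+09 = 1.513e-11 m³.
Depth h = V/A = 1.513e-11 / 1.371e-06 = 1.104e-05 m.

value=1.104e-05 m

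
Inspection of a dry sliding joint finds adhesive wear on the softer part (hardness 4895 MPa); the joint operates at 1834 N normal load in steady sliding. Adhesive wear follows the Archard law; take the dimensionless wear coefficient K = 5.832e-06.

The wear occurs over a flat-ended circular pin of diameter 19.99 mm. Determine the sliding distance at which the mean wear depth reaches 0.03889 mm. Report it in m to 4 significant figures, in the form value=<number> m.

Intermediates appear rounded — the computation keeps full float precision. Rounded once at the end to four significant digits.
Convert: Hardness H = 4895 MPa = 4.895e+09 Pa.
Convert: Pin diameter d = 19.99 mm = 0.01999 m. Contact area A = π·d²/4 = π·(0.01999 m)²/4 = 3.138e-04 m².
Convert: Depth limit h_lim = 0.03889 mm = 3.889e-05 m.
Expressed in SI base units: W = 1834 N, H = 4.895e+09 Pa, K = 5.832e-06.
Wearable volume V_lim = h_lim·A = 3.889e-05 · 3.138e-04 = 1.221e-08 m³.
Sliding life L = V_lim·H/(K·W) = 1.221e-08 · 4.895e+09 / (5.832e-06 · 1834) = 5586 m.

value=5586 m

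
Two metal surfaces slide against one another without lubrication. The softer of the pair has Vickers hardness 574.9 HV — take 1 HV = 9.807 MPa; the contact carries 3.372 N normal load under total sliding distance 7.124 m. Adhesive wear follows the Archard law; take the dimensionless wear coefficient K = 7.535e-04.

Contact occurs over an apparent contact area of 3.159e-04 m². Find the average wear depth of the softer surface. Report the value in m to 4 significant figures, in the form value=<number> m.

value=1.016e-08 m

Each operation maintains full precision. Quoted intermediates are rounded — a single final rounding: four significant digits.
Hardness H = 574.9 HV × 9.807 MPa/HV = 5638 MPa = 5.638e+09 Pa.
In SI base units, W = 3.372 N, H = 5.638e+09 Pa, K = 7.535e-04.
Archard relation: V = K·W·L/H = 7.535e-04 · 3.372 · 7.124 / 5.638e+09 = 3.210e-12 m³.
Mean wear depth h = V/A = 3.210e-12 / 3.159e-04 = 1.016e-08 m.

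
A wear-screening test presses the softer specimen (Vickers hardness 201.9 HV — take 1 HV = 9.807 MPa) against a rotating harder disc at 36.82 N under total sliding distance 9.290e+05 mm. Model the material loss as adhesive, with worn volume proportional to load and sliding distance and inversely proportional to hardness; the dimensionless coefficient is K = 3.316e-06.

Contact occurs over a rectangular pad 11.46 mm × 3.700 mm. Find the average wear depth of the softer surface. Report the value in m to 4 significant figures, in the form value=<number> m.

Each operation carries full float precision. The intermediates are displayed rounded, and a lone final rounding, at 4 significant figures.
Convert: Sliding distance L = 9.290e+05 mm = 929.0 m.
Convert: Hardness H = 201.9 HV × 9.807 MPa/HV = 1980 MPa = 1.980e+09 Pa.
Convert: Pad sides 11.46 mm × 3.700 mm = 0.01146 m × 0.003700 m. Contact area A = 0.01146 m × 0.003700 m = 4.240e-05 m².
Working in SI base units: W = 36.82 N, H = 1.980e+09 Pa, K = 3.316e-06.
Worn volume V = K·W·L/H = 3.316e-06 · 36.82 · 929.0 / 1.980e+09 = 5.729e-11 m³.
Wear depth h = V/A = 5.729e-11 / 4.240e-05 = 1.351e-06 m.

value=1.351e-06 m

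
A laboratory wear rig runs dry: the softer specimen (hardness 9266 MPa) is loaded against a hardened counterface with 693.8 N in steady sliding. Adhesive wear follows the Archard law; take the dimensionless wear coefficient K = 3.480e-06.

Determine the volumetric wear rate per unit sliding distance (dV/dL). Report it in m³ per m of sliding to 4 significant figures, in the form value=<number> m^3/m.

value=2.606e-13 m^3/m

All arithmetic maintains full float precision, and intermediate values appear rounded; rounded just once to 4 significant digits.
Hardness H = 9266 MPa = 9.266e+09 Pa.
In SI base units: W = 693.8 N, H = 9.266e+09 Pa, K = 3.480e-06.
Wear rate dV/dL = K·W/H, per unit distance: 3.480e-06 · 693.8 / 9.266e+09 = 2.606e-13 m³/m.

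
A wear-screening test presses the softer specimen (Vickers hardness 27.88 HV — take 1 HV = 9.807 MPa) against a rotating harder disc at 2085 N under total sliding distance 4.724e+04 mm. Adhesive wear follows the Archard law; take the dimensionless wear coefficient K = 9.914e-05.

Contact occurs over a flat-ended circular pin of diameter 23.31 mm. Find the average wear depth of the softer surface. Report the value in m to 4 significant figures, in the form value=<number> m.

value=8.369e-05 m

The intermediates appear rounded — all arithmetic runs at full precision, and one final rounding, at four significant figures.
Path length L = 4.724e+04 mm = 47.24 m.
Hardness H = 27.88 HV × 9.807 MPa/HV = 273.4 MPa = 2.734e+08 Pa.
Pin diameter d = 23.31 mm = 0.02331 m. Contact area A = π·d²/4 = π·(0.02331 m)²/4 = 4.268e-04 m².
SI base units throughout: W = 2085 N, H = 2.734e+08 Pa, K = 9.914e-05.
Archard relation: V = K·W·L/H = 9.914e-05 · 2085 · 47.24 / 2.734e+08 = 3.571e-08 m³.
Depth h = V/A = 3.571e-08 / 4.268e-04 = 8.369e-05 m.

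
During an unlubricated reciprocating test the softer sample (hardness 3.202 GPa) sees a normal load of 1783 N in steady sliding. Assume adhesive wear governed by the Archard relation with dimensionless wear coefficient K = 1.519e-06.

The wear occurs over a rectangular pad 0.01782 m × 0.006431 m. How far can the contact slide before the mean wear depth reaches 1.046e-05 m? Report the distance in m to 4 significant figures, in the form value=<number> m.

value=1417 m

The computation keeps exact precision, and intermediate values are displayed rounded, and a lone final rounding, at four significant figures.
Hardness H = 3.202 GPa = 3.202e+09 Pa.
Contact area A = 0.01782 m × 0.006431 m = 1.146e-04 m².
In SI base units: W = 1783 N, H = 3.202e+09 Pa, K = 1.519e-06.
At the depth limit, V_lim = h_lim·A = 1.046e-05 · 1.146e-04 = 1.199e-09 m³.
Thus life L = V_lim·H/(K·W) = 1.199e-09 · 3.202e+09 / (1.519e-06 · 1783) = 1417 m.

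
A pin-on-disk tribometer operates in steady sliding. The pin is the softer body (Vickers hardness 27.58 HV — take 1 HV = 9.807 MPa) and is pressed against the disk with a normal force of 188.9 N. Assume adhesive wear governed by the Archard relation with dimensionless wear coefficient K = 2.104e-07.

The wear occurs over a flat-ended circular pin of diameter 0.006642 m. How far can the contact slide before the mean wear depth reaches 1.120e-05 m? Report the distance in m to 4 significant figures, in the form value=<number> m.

All working math carries full float precision, and intermediates appear rounded — a single final rounding: 4 significant figures.
Hardness H = 27.58 HV × 9.807 MPa/HV = 270.5 MPa = 2.705e+08 Pa.
Contact area A = π·d²/4 = π·(0.006642 m)²/4 = 3.465e-05 m².
As SI base values: W = 188.9 N, H = 2.705e+08 Pa, K = 2.104e-07.
Permissible volume V_lim = h_lim·A = 1.120e-05 · 3.465e-05 = 3.881e-10 m³.
So the life L = V_lim·H/(K·W) = 3.881e-10 · 2.705e+08 / (2.104e-07 · 188.9) = 2641 m.

value=2641 m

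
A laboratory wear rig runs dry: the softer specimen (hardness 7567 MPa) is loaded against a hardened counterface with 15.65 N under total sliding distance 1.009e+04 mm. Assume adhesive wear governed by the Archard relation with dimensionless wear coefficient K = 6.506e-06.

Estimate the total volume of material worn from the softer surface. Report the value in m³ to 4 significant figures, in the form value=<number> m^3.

All arithmetic runs at full float precision; printed values are rounded, and rounded just once, at four significant figures.
Convert: Sliding distance L = 1.009e+04 mm = 10.09 m.
Convert: Hardness H = 7567 MPa = 7.567e+09 Pa.
SI base units throughout: W = 15.65 N, H = 7.567e+09 Pa, K = 6.506e-06.
Worn volume V = K·W·L/H = 6.506e-06 · 15.65 · 10.09 / 7.567e+09 = 1.358e-13 m³.

value=1.358e-13 m^3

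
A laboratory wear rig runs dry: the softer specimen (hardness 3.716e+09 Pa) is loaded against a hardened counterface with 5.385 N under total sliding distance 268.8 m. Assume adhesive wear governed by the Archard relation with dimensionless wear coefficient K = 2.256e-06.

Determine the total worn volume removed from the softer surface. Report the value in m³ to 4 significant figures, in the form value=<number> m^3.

value=8.788e-13 m^3

Each operation holds full precision; intermediates are displayed rounded, and rounded just once: 4 significant figures.
Working in SI base units: W = 5.385 N, H = 3.716e+09 Pa, K = 2.256e-06.
By Archard's law, V = K·W·L/H = 2.256e-06 · 5.385 · 268.8 / 3.716e+09 = 8.788e-13 m³.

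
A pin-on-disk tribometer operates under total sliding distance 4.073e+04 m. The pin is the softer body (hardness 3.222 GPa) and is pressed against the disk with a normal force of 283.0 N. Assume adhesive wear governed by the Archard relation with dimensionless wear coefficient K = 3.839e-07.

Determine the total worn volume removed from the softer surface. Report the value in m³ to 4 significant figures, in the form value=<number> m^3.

Printed values are rounded; the algebra keeps exact precision — rounded just once, at 4 significant figures.
Convert: Hardness H = 3.222 GPa = 3.222e+09 Pa.
Restated in SI base units: W = 283.0 N, H = 3.222e+09 Pa, K = 3.839e-07.
The Archard volume V = K·W·L/H = 3.839e-07 · 283.0 · 4.073e+04 / 3.222e+09 = 1.373e-09 m³.

value=1.373e-09 m^3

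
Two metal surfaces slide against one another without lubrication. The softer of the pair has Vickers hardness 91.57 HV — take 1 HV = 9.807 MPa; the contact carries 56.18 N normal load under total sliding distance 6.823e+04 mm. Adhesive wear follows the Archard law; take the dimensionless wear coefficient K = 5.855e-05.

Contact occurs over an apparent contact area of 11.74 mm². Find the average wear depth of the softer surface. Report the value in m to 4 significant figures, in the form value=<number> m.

The computation maintains full precision; intermediates are displayed rounded, and a single final rounding to four significant digits.
Convert: Total distance L = 6.823e+04 mm = 68.23 m.
Convert: Hardness H = 91.57 HV × 9.807 MPa/HV = 898.0 MPa = 8.980e+08 Pa.
Convert: Contact area A = 11.74 mm² = 1.174e-05 m².
Expressed in SI base units: W = 56.18 N, H = 8.980e+08 Pa, K = 5.855e-05.
Worn volume V = K·W·L/H = 5.855e-05 · 56.18 · 68.23 / 8.980e+08 = 2.499e-10 m³.
Mean depth h = V/A = 2.499e-10 / 1.174e-05 = 2.129e-05 m.

value=2.129e-05 m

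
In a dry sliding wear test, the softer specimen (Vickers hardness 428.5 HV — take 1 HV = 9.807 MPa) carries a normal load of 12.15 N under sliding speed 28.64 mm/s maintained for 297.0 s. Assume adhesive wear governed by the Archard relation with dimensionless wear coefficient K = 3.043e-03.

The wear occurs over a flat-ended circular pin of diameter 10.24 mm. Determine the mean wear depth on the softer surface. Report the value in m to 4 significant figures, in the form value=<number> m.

The algebra maintains exact precision, and quoted intermediates are rounded — one last rounding: four significant digits.
Convert: Sliding speed v = 28.64 mm/s = 0.02864 m/s. Distance covered L = v·t = 0.02864 m/s × 297.0 s = 8.506 m.
Convert: Hardness H = 428.5 HV × 9.807 MPa/HV = 4202 MPa = 4.202e+09 Pa.
Convert: Pin diameter d = 10.24 mm = 0.01024 m. Contact area A = π·d²/4 = π·(0.01024 m)²/4 = 8.235e-05 m².
Working in SI base units: W = 12.15 N, H = 4.202e+09 Pa, K = 3.043e-03.
Apply Archard: V = K·W·L/H = 3.043e-03 · 12.15 · 8.506 / 4.202e+09 = 7.484e-11 m³.
Wear depth h = V/A = 7.484e-11 / 8.235e-05 = 9.087e-07 m.

value=9.087e-07 m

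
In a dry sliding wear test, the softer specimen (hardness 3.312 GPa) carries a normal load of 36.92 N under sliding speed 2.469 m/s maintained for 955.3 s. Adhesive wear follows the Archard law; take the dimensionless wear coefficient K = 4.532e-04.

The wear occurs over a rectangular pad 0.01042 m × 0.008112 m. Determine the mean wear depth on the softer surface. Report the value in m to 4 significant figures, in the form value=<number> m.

Intermediate values are shown rounded — every step runs at full precision — rounded once at the end to 4 significant digits.
Convert: The distance L = v·t = 2.469 m/s × 955.3 s = 2359 m.
Convert: Hardness H = 3.312 GPa = 3.312e+09 Pa.
Convert: Contact area A = 0.01042 m × 0.008112 m = 8.453e-05 m².
In SI base units: W = 36.92 N, H = 3.312e+09 Pa, K = 4.532e-04.
Wear volume V = K·W·L/H = 4.532e-04 · 36.92 · 2359 / 3.312e+09 = 1.192e-08 m³.
Depth h = V/A = 1.192e-08 / 8.453e-05 = 1.410e-04 m.

value=1.410e-04 m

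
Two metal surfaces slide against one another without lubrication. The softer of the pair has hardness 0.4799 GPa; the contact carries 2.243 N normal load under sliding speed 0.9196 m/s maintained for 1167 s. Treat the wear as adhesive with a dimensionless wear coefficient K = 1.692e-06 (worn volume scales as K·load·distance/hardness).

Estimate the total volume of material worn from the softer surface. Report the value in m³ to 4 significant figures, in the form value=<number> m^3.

value=8.487e-12 m^3

Printed values are rounded, and every step carries exact precision. Rounded once at the end: 4 significant digits.
Distance covered L = v·t = 0.9196 m/s × 1167 s = 1073 m.
Hardness H = 0.4799 GPa = 4.799e+08 Pa.
SI base units throughout: W = 2.243 N, H = 4.799e+08 Pa, K = 1.692e-06.
Archard volume V = K·W·L/H = 1.692e-06 · 2.243 · 1073 / 4.799e+08 = 8.487e-12 m³.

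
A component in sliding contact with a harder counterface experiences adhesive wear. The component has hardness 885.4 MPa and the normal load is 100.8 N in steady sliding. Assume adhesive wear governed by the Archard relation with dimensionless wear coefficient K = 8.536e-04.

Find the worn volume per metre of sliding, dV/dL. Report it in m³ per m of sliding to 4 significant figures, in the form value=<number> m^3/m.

value=9.718e-11 m^3/m

Displayed values are rounded — the algebra runs at full precision, and a lone final rounding: 4 significant digits.
Convert: Hardness H = 885.4 MPa = 8.854e+08 Pa.
In SI base units, W = 100.8 N, H = 8.854e+08 Pa, K = 8.536e-04.
Wear rate dV/dL = K·W/H (no L dependence): 8.536e-04 · 100.8 / 8.854e+08 = 9.718e-11 m³/m.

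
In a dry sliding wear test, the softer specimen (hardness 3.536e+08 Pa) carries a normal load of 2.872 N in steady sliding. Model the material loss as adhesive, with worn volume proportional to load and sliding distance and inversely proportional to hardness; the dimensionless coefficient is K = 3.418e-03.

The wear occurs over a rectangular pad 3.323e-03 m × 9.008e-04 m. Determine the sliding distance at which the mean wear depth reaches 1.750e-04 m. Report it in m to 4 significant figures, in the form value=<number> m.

value=18.87 m

All working math carries full precision — intermediate values are printed rounded, and one final rounding, at four significant digits.
Contact area A = 3.323e-03 m × 9.008e-04 m = 2.993e-06 m².
Collected in SI base units: W = 2.872 N, H = 3.536e+08 Pa, K = 3.418e-03.
Volume at the limit: V_lim = h_lim·A = 1.750e-04 · 2.993e-06 = 5.238e-10 m³.
So the life L = V_lim·H/(K·W) = 5.238e-10 · 3.536e+08 / (3.418e-03 · 2.872) = 18.87 m.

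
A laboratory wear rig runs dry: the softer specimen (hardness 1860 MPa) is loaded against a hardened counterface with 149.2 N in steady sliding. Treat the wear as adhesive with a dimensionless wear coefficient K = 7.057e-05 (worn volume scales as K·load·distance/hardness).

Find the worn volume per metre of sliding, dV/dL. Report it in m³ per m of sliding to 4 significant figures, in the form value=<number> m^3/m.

All arithmetic keeps full precision — intermediates are printed rounded. Rounded once at the end: four significant digits.
Hardness H = 1860 MPa = 1.860e+09 Pa.
Collected in SI base units: W = 149.2 N, H = 1.860e+09 Pa, K = 7.057e-05.
Sliding wear rate dV/dL = K·W/H (independent of L): 7.057e-05 · 149.2 / 1.860e+09 = 5.661e-12 m³/m.

value=5.661e-12 m^3/m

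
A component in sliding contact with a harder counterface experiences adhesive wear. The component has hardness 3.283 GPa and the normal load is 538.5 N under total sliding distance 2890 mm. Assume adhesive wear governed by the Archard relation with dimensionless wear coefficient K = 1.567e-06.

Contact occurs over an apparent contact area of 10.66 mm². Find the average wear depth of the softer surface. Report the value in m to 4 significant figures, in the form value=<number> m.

value=6.968e-08 m

All working math keeps exact precision, and the intermediates are shown rounded, and a lone final rounding: four significant figures.
Convert: Path length L = 2890 mm = 2.890 m.
Convert: Hardness H = 3.283 GPa = 3.283e+09 Pa.
Convert: Contact area A = 10.66 mm² = 1.066e-05 m².
Restated in SI base units: W = 538.5 N, H = 3.283e+09 Pa, K = 1.567e-06.
Worn volume V = K·W·L/H = 1.567e-06 · 538.5 · 2.890 / 3.283e+09 = 7.428e-13 m³.
Mean depth h = V/A = 7.428e-13 / 1.066e-05 = 6.968e-08 m.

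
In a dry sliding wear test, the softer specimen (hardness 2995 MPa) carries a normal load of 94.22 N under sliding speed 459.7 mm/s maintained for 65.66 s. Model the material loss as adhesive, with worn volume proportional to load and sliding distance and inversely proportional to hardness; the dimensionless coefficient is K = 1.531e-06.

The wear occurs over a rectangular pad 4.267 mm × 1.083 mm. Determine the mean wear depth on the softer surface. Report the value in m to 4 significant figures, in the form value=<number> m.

value=3.146e-07 m

All working math maintains full precision, and intermediates are displayed rounded — one final rounding, at four significant figures.
Sliding speed v = 459.7 mm/s = 0.4597 m/s. Total distance L = v·t = 0.4597 m/s × 65.66 s = 30.18 m.
Hardness H = 2995 MPa = 2.995e+09 Pa.
Pad sides 4.267 mm × 1.083 mm = 0.004267 m × 0.001083 m. Contact area A = 0.004267 m × 0.001083 m = 4.621e-06 m².
In SI base units, W = 94.22 N, H = 2.995e+09 Pa, K = 1.531e-06.
Archard relation: V = K·W·L/H = 1.531e-06 · 94.22 · 30.18 / 2.995e+09 = 1.454e-12 m³.
Depth h = V/A = 1.454e-12 / 4.621e-06 = 3.146e-07 m.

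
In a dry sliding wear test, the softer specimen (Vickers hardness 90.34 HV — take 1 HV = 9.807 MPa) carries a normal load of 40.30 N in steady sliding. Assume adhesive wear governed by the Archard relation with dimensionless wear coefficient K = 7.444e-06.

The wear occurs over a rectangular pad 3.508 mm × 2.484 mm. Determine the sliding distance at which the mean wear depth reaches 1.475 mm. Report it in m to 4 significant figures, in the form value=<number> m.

value=3.796e+04 m

All arithmetic keeps exact precision, and quoted intermediates are rounded; a single final rounding, at four significant figures.
Convert: Hardness H = 90.34 HV × 9.807 MPa/HV = 886.0 MPa = 8.860e+08 Pa.
Convert: Pad sides 3.508 mm × 2.484 mm = 0.003508 m × 0.002484 m. Contact area A = 0.003508 m × 0.002484 m = 8.714e-06 m².
Convert: Depth limit h_lim = 1.475 mm = 0.001475 m.
In SI base units: W = 40.30 N, H = 8.860e+08 Pa, K = 7.444e-06.
Limit volume V_lim = h_lim·A = 0.001475 · 8.714e-06 = 1.285e-08 m³.
Sliding life L = V_lim·H/(K·W) = 1.285e-08 · 8.860e+08 / (7.444e-06 · 40.30) = 3.796e+04 m.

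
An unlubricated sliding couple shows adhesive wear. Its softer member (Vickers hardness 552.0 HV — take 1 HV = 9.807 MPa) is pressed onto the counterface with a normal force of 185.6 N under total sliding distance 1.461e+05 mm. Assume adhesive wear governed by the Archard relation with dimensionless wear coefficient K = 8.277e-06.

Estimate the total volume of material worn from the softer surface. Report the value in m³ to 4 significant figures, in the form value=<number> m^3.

value=4.146e-11 m^3

The intermediates are shown rounded. All arithmetic keeps exact precision. Rounded once at the end: 4 significant digits.
Total distance L = 1.461e+05 mm = 146.1 m.
Hardness H = 552.0 HV × 9.807 MPa/HV = 5413 MPa = 5.413e+09 Pa.
Working in SI base units: W = 185.6 N, H = 5.413e+09 Pa, K = 8.277e-06.
Archard volume V = K·W·L/H = 8.277e-06 · 185.6 · 146.1 / 5.413e+09 = 4.146e-11 m³.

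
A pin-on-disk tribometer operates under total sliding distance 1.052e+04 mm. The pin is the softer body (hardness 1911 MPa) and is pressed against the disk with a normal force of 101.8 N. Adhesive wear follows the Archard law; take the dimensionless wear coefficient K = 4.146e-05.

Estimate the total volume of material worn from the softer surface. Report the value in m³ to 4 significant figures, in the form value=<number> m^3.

Displayed values are rounded; every step runs at exact precision — rounded once at the end: four significant figures.
Total distance L = 1.052e+04 mm = 10.52 m.
Hardness H = 1911 MPa = 1.911e+09 Pa.
Working in SI base units: W = 101.8 N, H = 1.911e+09 Pa, K = 4.146e-05.
Volume removed: V = K·W·L/H = 4.146e-05 · 101.8 · 10.52 / 1.911e+09 = 2.323e-11 m³.

value=2.323e-11 m^3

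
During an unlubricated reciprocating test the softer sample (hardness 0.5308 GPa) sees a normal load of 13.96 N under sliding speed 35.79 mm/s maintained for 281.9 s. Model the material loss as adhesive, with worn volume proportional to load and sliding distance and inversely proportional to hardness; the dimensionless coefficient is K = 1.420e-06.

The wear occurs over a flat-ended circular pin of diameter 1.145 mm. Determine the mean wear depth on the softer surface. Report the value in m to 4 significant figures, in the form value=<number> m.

value=3.659e-07 m

Each operation keeps full float precision, and intermediates are displayed rounded; a single final rounding: four significant figures.
Convert: Sliding speed v = 35.79 mm/s = 0.03579 m/s. Total distance L = v·t = 0.03579 m/s × 281.9 s = 10.09 m.
Convert: Hardness H = 0.5308 GPa = 5.308e+08 Pa.
Convert: Pin diameter d = 1.145 mm = 0.001145 m. Contact area A = π·d²/4 = π·(0.001145 m)²/4 = 1.030e-06 m².
SI base units throughout: W = 13.96 N, H = 5.308e+08 Pa, K = 1.420e-06.
Archard volume V = K·W·L/H = 1.420e-06 · 13.96 · 10.09 / 5.308e+08 = 3.768e-13 m³.
Depth h = V/A = 3.768e-13 / 1.030e-06 = 3.659e-07 m.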